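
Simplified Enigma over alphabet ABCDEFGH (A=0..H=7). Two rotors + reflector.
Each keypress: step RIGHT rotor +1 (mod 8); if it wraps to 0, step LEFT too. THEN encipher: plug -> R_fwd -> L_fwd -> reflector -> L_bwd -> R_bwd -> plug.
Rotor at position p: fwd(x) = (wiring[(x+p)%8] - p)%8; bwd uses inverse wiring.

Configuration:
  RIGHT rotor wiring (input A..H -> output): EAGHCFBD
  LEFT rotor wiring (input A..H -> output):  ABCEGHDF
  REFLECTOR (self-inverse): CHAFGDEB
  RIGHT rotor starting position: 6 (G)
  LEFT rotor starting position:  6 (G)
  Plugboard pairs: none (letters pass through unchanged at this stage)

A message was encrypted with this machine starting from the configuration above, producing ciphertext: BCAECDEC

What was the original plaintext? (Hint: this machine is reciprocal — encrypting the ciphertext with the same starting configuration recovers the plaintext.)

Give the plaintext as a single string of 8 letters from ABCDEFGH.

Answer: AEFCDEBD

Derivation:
Char 1 ('B'): step: R->7, L=6; B->plug->B->R->F->L->G->refl->E->L'->E->R'->A->plug->A
Char 2 ('C'): step: R->0, L->7 (L advanced); C->plug->C->R->G->L->A->refl->C->L'->C->R'->E->plug->E
Char 3 ('A'): step: R->1, L=7; A->plug->A->R->H->L->E->refl->G->L'->A->R'->F->plug->F
Char 4 ('E'): step: R->2, L=7; E->plug->E->R->H->L->E->refl->G->L'->A->R'->C->plug->C
Char 5 ('C'): step: R->3, L=7; C->plug->C->R->C->L->C->refl->A->L'->G->R'->D->plug->D
Char 6 ('D'): step: R->4, L=7; D->plug->D->R->H->L->E->refl->G->L'->A->R'->E->plug->E
Char 7 ('E'): step: R->5, L=7; E->plug->E->R->D->L->D->refl->F->L'->E->R'->B->plug->B
Char 8 ('C'): step: R->6, L=7; C->plug->C->R->G->L->A->refl->C->L'->C->R'->D->plug->D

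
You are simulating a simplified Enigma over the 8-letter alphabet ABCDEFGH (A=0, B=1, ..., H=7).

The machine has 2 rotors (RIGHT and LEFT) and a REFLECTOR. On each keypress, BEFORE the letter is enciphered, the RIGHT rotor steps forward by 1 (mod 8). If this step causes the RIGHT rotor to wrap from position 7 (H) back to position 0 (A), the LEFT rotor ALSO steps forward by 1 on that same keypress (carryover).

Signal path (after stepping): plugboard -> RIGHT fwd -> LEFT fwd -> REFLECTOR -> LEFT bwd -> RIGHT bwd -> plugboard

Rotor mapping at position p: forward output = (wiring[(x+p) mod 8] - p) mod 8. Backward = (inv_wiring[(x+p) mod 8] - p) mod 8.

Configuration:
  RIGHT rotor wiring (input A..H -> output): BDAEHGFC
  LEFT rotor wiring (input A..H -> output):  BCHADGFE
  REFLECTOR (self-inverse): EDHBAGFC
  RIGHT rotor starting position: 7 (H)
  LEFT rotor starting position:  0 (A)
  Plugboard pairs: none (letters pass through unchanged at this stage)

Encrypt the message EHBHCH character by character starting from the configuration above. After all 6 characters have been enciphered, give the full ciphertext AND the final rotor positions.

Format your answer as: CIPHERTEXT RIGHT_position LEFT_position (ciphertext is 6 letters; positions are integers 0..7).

Char 1 ('E'): step: R->0, L->1 (L advanced); E->plug->E->R->H->L->A->refl->E->L'->F->R'->G->plug->G
Char 2 ('H'): step: R->1, L=1; H->plug->H->R->A->L->B->refl->D->L'->G->R'->D->plug->D
Char 3 ('B'): step: R->2, L=1; B->plug->B->R->C->L->H->refl->C->L'->D->R'->E->plug->E
Char 4 ('H'): step: R->3, L=1; H->plug->H->R->F->L->E->refl->A->L'->H->R'->E->plug->E
Char 5 ('C'): step: R->4, L=1; C->plug->C->R->B->L->G->refl->F->L'->E->R'->G->plug->G
Char 6 ('H'): step: R->5, L=1; H->plug->H->R->C->L->H->refl->C->L'->D->R'->F->plug->F
Final: ciphertext=GDEEGF, RIGHT=5, LEFT=1

Answer: GDEEGF 5 1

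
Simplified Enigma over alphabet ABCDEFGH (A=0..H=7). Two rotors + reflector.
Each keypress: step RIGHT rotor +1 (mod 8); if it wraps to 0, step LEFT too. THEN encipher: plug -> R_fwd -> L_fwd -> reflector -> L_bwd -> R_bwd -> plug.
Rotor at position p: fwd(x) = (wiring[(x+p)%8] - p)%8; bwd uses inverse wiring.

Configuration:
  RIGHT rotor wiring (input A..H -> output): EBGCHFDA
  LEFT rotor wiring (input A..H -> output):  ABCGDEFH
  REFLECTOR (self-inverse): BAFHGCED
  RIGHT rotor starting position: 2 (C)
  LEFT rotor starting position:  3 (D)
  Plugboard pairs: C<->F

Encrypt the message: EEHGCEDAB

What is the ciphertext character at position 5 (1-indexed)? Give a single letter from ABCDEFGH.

Char 1 ('E'): step: R->3, L=3; E->plug->E->R->F->L->F->refl->C->L'->D->R'->H->plug->H
Char 2 ('E'): step: R->4, L=3; E->plug->E->R->A->L->D->refl->H->L'->H->R'->C->plug->F
Char 3 ('H'): step: R->5, L=3; H->plug->H->R->C->L->B->refl->A->L'->B->R'->F->plug->C
Char 4 ('G'): step: R->6, L=3; G->plug->G->R->B->L->A->refl->B->L'->C->R'->B->plug->B
Char 5 ('C'): step: R->7, L=3; C->plug->F->R->A->L->D->refl->H->L'->H->R'->D->plug->D

D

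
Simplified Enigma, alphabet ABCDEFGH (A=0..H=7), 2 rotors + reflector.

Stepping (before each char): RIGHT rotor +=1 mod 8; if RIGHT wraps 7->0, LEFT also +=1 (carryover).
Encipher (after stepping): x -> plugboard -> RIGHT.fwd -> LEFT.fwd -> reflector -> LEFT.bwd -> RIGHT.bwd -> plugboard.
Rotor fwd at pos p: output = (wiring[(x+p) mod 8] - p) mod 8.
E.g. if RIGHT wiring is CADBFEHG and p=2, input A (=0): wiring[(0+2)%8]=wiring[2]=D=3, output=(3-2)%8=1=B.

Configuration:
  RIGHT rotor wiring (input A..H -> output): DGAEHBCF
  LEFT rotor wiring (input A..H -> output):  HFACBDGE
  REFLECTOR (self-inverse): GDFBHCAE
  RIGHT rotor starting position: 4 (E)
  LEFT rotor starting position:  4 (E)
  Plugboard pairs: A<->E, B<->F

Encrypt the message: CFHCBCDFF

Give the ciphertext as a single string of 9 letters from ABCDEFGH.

Char 1 ('C'): step: R->5, L=4; C->plug->C->R->A->L->F->refl->C->L'->C->R'->H->plug->H
Char 2 ('F'): step: R->6, L=4; F->plug->B->R->H->L->G->refl->A->L'->D->R'->H->plug->H
Char 3 ('H'): step: R->7, L=4; H->plug->H->R->D->L->A->refl->G->L'->H->R'->C->plug->C
Char 4 ('C'): step: R->0, L->5 (L advanced); C->plug->C->R->A->L->G->refl->A->L'->E->R'->D->plug->D
Char 5 ('B'): step: R->1, L=5; B->plug->F->R->B->L->B->refl->D->L'->F->R'->A->plug->E
Char 6 ('C'): step: R->2, L=5; C->plug->C->R->F->L->D->refl->B->L'->B->R'->G->plug->G
Char 7 ('D'): step: R->3, L=5; D->plug->D->R->H->L->E->refl->H->L'->C->R'->E->plug->A
Char 8 ('F'): step: R->4, L=5; F->plug->B->R->F->L->D->refl->B->L'->B->R'->D->plug->D
Char 9 ('F'): step: R->5, L=5; F->plug->B->R->F->L->D->refl->B->L'->B->R'->E->plug->A

Answer: HHCDEGADA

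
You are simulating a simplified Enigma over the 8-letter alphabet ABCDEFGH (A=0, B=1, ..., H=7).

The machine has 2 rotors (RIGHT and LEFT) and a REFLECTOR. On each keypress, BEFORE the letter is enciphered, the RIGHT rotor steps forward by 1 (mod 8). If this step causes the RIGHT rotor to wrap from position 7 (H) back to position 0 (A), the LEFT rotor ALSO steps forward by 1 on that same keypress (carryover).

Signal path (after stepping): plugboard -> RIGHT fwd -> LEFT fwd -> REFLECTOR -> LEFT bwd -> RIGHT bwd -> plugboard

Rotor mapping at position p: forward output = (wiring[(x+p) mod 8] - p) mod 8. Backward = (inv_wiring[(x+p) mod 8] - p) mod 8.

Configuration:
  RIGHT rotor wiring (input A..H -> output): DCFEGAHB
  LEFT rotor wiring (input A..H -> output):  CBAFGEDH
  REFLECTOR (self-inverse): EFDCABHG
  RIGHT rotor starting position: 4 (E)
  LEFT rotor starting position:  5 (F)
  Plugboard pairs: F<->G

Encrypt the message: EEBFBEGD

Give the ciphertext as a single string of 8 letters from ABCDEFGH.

Answer: BBDCCGAE

Derivation:
Char 1 ('E'): step: R->5, L=5; E->plug->E->R->F->L->D->refl->C->L'->C->R'->B->plug->B
Char 2 ('E'): step: R->6, L=5; E->plug->E->R->H->L->B->refl->F->L'->D->R'->B->plug->B
Char 3 ('B'): step: R->7, L=5; B->plug->B->R->E->L->E->refl->A->L'->G->R'->D->plug->D
Char 4 ('F'): step: R->0, L->6 (L advanced); F->plug->G->R->H->L->G->refl->H->L'->F->R'->C->plug->C
Char 5 ('B'): step: R->1, L=6; B->plug->B->R->E->L->C->refl->D->L'->D->R'->C->plug->C
Char 6 ('E'): step: R->2, L=6; E->plug->E->R->F->L->H->refl->G->L'->H->R'->F->plug->G
Char 7 ('G'): step: R->3, L=6; G->plug->F->R->A->L->F->refl->B->L'->B->R'->A->plug->A
Char 8 ('D'): step: R->4, L=6; D->plug->D->R->F->L->H->refl->G->L'->H->R'->E->plug->E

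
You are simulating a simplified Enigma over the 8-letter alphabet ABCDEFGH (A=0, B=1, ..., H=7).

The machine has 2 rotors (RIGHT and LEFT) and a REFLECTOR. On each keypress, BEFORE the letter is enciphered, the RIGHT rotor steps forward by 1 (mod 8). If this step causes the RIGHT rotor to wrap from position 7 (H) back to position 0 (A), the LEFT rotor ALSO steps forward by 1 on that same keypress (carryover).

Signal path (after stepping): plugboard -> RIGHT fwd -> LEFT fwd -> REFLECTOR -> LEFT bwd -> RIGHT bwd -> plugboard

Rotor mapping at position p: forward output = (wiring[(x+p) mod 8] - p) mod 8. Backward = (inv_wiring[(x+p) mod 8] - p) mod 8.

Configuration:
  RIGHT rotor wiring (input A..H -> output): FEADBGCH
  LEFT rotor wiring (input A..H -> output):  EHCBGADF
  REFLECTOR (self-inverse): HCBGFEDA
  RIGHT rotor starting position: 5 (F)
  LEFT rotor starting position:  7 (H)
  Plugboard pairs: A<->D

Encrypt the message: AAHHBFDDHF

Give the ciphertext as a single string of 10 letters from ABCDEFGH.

Char 1 ('A'): step: R->6, L=7; A->plug->D->R->G->L->B->refl->C->L'->E->R'->A->plug->D
Char 2 ('A'): step: R->7, L=7; A->plug->D->R->B->L->F->refl->E->L'->H->R'->G->plug->G
Char 3 ('H'): step: R->0, L->0 (L advanced); H->plug->H->R->H->L->F->refl->E->L'->A->R'->C->plug->C
Char 4 ('H'): step: R->1, L=0; H->plug->H->R->E->L->G->refl->D->L'->G->R'->G->plug->G
Char 5 ('B'): step: R->2, L=0; B->plug->B->R->B->L->H->refl->A->L'->F->R'->F->plug->F
Char 6 ('F'): step: R->3, L=0; F->plug->F->R->C->L->C->refl->B->L'->D->R'->C->plug->C
Char 7 ('D'): step: R->4, L=0; D->plug->A->R->F->L->A->refl->H->L'->B->R'->E->plug->E
Char 8 ('D'): step: R->5, L=0; D->plug->A->R->B->L->H->refl->A->L'->F->R'->B->plug->B
Char 9 ('H'): step: R->6, L=0; H->plug->H->R->A->L->E->refl->F->L'->H->R'->C->plug->C
Char 10 ('F'): step: R->7, L=0; F->plug->F->R->C->L->C->refl->B->L'->D->R'->H->plug->H

Answer: DGCGFCEBCH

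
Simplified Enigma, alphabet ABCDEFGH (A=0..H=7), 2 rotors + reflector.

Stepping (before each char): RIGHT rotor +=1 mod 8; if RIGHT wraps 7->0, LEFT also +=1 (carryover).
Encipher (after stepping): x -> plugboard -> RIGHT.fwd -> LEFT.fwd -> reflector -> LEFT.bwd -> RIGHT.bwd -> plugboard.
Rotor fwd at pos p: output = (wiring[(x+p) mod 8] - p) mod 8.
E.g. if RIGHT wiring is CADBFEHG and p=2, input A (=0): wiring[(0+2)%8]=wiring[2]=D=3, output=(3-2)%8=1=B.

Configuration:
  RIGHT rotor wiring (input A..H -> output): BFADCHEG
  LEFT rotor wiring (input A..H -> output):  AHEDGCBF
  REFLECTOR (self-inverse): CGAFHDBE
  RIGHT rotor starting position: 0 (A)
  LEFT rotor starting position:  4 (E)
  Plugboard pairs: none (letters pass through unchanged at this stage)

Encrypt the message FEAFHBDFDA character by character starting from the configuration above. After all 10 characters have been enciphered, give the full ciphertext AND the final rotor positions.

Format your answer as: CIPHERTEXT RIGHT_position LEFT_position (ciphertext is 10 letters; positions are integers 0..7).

Char 1 ('F'): step: R->1, L=4; F->plug->F->R->D->L->B->refl->G->L'->B->R'->D->plug->D
Char 2 ('E'): step: R->2, L=4; E->plug->E->R->C->L->F->refl->D->L'->F->R'->D->plug->D
Char 3 ('A'): step: R->3, L=4; A->plug->A->R->A->L->C->refl->A->L'->G->R'->F->plug->F
Char 4 ('F'): step: R->4, L=4; F->plug->F->R->B->L->G->refl->B->L'->D->R'->B->plug->B
Char 5 ('H'): step: R->5, L=4; H->plug->H->R->F->L->D->refl->F->L'->C->R'->A->plug->A
Char 6 ('B'): step: R->6, L=4; B->plug->B->R->A->L->C->refl->A->L'->G->R'->A->plug->A
Char 7 ('D'): step: R->7, L=4; D->plug->D->R->B->L->G->refl->B->L'->D->R'->F->plug->F
Char 8 ('F'): step: R->0, L->5 (L advanced); F->plug->F->R->H->L->B->refl->G->L'->G->R'->H->plug->H
Char 9 ('D'): step: R->1, L=5; D->plug->D->R->B->L->E->refl->H->L'->F->R'->G->plug->G
Char 10 ('A'): step: R->2, L=5; A->plug->A->R->G->L->G->refl->B->L'->H->R'->G->plug->G
Final: ciphertext=DDFBAAFHGG, RIGHT=2, LEFT=5

Answer: DDFBAAFHGG 2 5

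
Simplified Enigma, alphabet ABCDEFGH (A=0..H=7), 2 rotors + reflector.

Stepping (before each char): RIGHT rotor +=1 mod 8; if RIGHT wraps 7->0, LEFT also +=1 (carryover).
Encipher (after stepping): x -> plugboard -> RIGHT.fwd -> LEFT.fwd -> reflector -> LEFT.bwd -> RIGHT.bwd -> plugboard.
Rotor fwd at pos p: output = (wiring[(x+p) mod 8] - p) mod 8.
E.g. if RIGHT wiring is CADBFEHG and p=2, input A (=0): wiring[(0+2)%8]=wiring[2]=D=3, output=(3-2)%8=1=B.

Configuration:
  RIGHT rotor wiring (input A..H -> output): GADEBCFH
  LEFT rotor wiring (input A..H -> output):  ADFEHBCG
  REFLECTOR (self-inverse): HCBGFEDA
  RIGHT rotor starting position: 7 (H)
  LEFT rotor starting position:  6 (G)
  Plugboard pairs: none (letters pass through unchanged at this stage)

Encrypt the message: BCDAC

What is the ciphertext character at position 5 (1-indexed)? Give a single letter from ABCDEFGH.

Char 1 ('B'): step: R->0, L->7 (L advanced); B->plug->B->R->A->L->H->refl->A->L'->F->R'->G->plug->G
Char 2 ('C'): step: R->1, L=7; C->plug->C->R->D->L->G->refl->D->L'->H->R'->A->plug->A
Char 3 ('D'): step: R->2, L=7; D->plug->D->R->A->L->H->refl->A->L'->F->R'->F->plug->F
Char 4 ('A'): step: R->3, L=7; A->plug->A->R->B->L->B->refl->C->L'->G->R'->B->plug->B
Char 5 ('C'): step: R->4, L=7; C->plug->C->R->B->L->B->refl->C->L'->G->R'->B->plug->B

B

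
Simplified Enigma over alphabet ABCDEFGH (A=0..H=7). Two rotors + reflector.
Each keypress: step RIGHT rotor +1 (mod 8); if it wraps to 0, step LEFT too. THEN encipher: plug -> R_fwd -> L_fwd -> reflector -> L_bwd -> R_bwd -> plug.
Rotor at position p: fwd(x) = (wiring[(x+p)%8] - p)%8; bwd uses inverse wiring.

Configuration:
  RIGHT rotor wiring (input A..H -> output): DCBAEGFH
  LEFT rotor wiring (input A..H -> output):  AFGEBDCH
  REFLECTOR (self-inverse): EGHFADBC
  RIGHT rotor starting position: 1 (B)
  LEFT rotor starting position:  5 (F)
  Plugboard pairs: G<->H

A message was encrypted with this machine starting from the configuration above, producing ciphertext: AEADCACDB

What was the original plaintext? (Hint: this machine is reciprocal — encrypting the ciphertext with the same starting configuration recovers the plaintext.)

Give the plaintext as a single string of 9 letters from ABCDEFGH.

Char 1 ('A'): step: R->2, L=5; A->plug->A->R->H->L->E->refl->A->L'->E->R'->D->plug->D
Char 2 ('E'): step: R->3, L=5; E->plug->E->R->E->L->A->refl->E->L'->H->R'->G->plug->H
Char 3 ('A'): step: R->4, L=5; A->plug->A->R->A->L->G->refl->B->L'->F->R'->G->plug->H
Char 4 ('D'): step: R->5, L=5; D->plug->D->R->G->L->H->refl->C->L'->C->R'->C->plug->C
Char 5 ('C'): step: R->6, L=5; C->plug->C->R->F->L->B->refl->G->L'->A->R'->H->plug->G
Char 6 ('A'): step: R->7, L=5; A->plug->A->R->A->L->G->refl->B->L'->F->R'->F->plug->F
Char 7 ('C'): step: R->0, L->6 (L advanced); C->plug->C->R->B->L->B->refl->G->L'->F->R'->G->plug->H
Char 8 ('D'): step: R->1, L=6; D->plug->D->R->D->L->H->refl->C->L'->C->R'->H->plug->G
Char 9 ('B'): step: R->2, L=6; B->plug->B->R->G->L->D->refl->F->L'->H->R'->A->plug->A

Answer: DHHCGFHGA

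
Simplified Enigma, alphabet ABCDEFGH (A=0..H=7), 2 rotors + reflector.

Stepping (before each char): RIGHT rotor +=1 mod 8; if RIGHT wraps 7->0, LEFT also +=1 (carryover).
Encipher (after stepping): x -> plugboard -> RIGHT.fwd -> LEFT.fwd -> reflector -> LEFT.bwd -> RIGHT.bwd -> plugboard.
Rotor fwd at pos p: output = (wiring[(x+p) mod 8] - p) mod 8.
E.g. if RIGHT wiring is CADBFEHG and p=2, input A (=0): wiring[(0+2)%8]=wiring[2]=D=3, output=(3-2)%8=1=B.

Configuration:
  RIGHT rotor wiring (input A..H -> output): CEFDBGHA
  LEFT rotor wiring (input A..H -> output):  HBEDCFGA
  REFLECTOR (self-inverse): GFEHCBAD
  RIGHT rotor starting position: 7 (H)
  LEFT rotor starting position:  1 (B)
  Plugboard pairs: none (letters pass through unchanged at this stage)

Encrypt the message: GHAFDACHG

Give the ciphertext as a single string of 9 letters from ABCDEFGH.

Char 1 ('G'): step: R->0, L->2 (L advanced); G->plug->G->R->H->L->H->refl->D->L'->D->R'->D->plug->D
Char 2 ('H'): step: R->1, L=2; H->plug->H->R->B->L->B->refl->F->L'->G->R'->F->plug->F
Char 3 ('A'): step: R->2, L=2; A->plug->A->R->D->L->D->refl->H->L'->H->R'->C->plug->C
Char 4 ('F'): step: R->3, L=2; F->plug->F->R->H->L->H->refl->D->L'->D->R'->C->plug->C
Char 5 ('D'): step: R->4, L=2; D->plug->D->R->E->L->E->refl->C->L'->A->R'->F->plug->F
Char 6 ('A'): step: R->5, L=2; A->plug->A->R->B->L->B->refl->F->L'->G->R'->G->plug->G
Char 7 ('C'): step: R->6, L=2; C->plug->C->R->E->L->E->refl->C->L'->A->R'->H->plug->H
Char 8 ('H'): step: R->7, L=2; H->plug->H->R->A->L->C->refl->E->L'->E->R'->E->plug->E
Char 9 ('G'): step: R->0, L->3 (L advanced); G->plug->G->R->H->L->B->refl->F->L'->E->R'->B->plug->B

Answer: DFCCFGHEB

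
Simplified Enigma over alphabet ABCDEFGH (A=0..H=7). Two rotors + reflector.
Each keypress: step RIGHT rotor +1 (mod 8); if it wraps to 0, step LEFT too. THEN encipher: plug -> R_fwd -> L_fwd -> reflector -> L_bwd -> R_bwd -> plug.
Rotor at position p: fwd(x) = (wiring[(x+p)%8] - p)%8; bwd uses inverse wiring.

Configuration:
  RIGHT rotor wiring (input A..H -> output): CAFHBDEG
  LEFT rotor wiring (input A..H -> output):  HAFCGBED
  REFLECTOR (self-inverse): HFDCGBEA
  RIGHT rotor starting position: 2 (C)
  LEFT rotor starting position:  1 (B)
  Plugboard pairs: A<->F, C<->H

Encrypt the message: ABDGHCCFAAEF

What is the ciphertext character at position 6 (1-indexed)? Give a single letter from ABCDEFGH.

Char 1 ('A'): step: R->3, L=1; A->plug->F->R->H->L->G->refl->E->L'->B->R'->D->plug->D
Char 2 ('B'): step: R->4, L=1; B->plug->B->R->H->L->G->refl->E->L'->B->R'->G->plug->G
Char 3 ('D'): step: R->5, L=1; D->plug->D->R->F->L->D->refl->C->L'->G->R'->A->plug->F
Char 4 ('G'): step: R->6, L=1; G->plug->G->R->D->L->F->refl->B->L'->C->R'->D->plug->D
Char 5 ('H'): step: R->7, L=1; H->plug->C->R->B->L->E->refl->G->L'->H->R'->A->plug->F
Char 6 ('C'): step: R->0, L->2 (L advanced); C->plug->H->R->G->L->F->refl->B->L'->F->R'->C->plug->H

H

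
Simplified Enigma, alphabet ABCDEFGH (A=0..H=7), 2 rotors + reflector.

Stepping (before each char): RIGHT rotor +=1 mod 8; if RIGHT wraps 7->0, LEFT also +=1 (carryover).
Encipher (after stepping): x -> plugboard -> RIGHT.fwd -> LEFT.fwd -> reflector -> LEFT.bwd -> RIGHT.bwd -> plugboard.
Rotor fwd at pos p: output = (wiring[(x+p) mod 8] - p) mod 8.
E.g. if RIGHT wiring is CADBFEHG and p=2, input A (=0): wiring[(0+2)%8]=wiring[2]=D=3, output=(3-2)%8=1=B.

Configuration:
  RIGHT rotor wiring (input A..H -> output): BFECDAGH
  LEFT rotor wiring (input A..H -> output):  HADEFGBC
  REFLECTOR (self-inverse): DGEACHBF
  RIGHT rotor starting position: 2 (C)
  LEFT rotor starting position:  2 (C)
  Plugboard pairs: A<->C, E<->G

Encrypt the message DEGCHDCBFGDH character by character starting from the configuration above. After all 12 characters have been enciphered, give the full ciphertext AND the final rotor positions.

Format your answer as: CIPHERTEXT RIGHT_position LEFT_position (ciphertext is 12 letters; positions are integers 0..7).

Answer: HCFDCHEHGFHD 6 3

Derivation:
Char 1 ('D'): step: R->3, L=2; D->plug->D->R->D->L->E->refl->C->L'->B->R'->H->plug->H
Char 2 ('E'): step: R->4, L=2; E->plug->G->R->A->L->B->refl->G->L'->H->R'->A->plug->C
Char 3 ('G'): step: R->5, L=2; G->plug->E->R->A->L->B->refl->G->L'->H->R'->F->plug->F
Char 4 ('C'): step: R->6, L=2; C->plug->A->R->A->L->B->refl->G->L'->H->R'->D->plug->D
Char 5 ('H'): step: R->7, L=2; H->plug->H->R->H->L->G->refl->B->L'->A->R'->A->plug->C
Char 6 ('D'): step: R->0, L->3 (L advanced); D->plug->D->R->C->L->D->refl->A->L'->H->R'->H->plug->H
Char 7 ('C'): step: R->1, L=3; C->plug->A->R->E->L->H->refl->F->L'->G->R'->G->plug->E
Char 8 ('B'): step: R->2, L=3; B->plug->B->R->A->L->B->refl->G->L'->D->R'->H->plug->H
Char 9 ('F'): step: R->3, L=3; F->plug->F->R->G->L->F->refl->H->L'->E->R'->E->plug->G
Char 10 ('G'): step: R->4, L=3; G->plug->E->R->F->L->E->refl->C->L'->B->R'->F->plug->F
Char 11 ('D'): step: R->5, L=3; D->plug->D->R->E->L->H->refl->F->L'->G->R'->H->plug->H
Char 12 ('H'): step: R->6, L=3; H->plug->H->R->C->L->D->refl->A->L'->H->R'->D->plug->D
Final: ciphertext=HCFDCHEHGFHD, RIGHT=6, LEFT=3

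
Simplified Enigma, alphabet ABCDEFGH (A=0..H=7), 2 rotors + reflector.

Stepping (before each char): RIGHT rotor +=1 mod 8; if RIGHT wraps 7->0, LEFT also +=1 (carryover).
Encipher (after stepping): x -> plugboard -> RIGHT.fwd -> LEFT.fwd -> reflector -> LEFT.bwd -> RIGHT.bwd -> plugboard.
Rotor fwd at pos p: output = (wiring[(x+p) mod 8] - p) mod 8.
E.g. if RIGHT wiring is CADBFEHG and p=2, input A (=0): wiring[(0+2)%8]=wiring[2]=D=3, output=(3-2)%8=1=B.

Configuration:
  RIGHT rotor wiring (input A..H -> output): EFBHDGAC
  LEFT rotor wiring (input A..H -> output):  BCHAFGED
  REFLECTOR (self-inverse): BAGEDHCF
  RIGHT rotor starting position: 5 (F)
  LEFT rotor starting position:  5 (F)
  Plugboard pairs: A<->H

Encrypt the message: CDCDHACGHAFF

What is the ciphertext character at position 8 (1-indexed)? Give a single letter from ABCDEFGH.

Char 1 ('C'): step: R->6, L=5; C->plug->C->R->G->L->D->refl->E->L'->D->R'->E->plug->E
Char 2 ('D'): step: R->7, L=5; D->plug->D->R->C->L->G->refl->C->L'->F->R'->B->plug->B
Char 3 ('C'): step: R->0, L->6 (L advanced); C->plug->C->R->B->L->F->refl->H->L'->G->R'->F->plug->F
Char 4 ('D'): step: R->1, L=6; D->plug->D->R->C->L->D->refl->E->L'->D->R'->H->plug->A
Char 5 ('H'): step: R->2, L=6; H->plug->A->R->H->L->A->refl->B->L'->E->R'->D->plug->D
Char 6 ('A'): step: R->3, L=6; A->plug->H->R->G->L->H->refl->F->L'->B->R'->F->plug->F
Char 7 ('C'): step: R->4, L=6; C->plug->C->R->E->L->B->refl->A->L'->H->R'->A->plug->H
Char 8 ('G'): step: R->5, L=6; G->plug->G->R->C->L->D->refl->E->L'->D->R'->B->plug->B

B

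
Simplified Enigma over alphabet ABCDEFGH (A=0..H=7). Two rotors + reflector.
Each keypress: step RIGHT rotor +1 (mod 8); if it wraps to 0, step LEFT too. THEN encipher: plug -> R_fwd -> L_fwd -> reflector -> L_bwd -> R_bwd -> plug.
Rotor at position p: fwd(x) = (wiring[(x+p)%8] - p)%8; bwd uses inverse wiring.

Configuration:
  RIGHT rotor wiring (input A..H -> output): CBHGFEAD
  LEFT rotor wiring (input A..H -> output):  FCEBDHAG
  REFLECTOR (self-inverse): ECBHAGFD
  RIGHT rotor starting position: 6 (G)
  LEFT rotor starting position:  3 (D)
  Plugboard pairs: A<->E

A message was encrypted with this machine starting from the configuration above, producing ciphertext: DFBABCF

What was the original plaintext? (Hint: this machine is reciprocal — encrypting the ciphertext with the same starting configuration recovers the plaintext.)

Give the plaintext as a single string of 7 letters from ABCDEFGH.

Char 1 ('D'): step: R->7, L=3; D->plug->D->R->A->L->G->refl->F->L'->D->R'->B->plug->B
Char 2 ('F'): step: R->0, L->4 (L advanced); F->plug->F->R->E->L->B->refl->C->L'->D->R'->H->plug->H
Char 3 ('B'): step: R->1, L=4; B->plug->B->R->G->L->A->refl->E->L'->C->R'->G->plug->G
Char 4 ('A'): step: R->2, L=4; A->plug->E->R->G->L->A->refl->E->L'->C->R'->D->plug->D
Char 5 ('B'): step: R->3, L=4; B->plug->B->R->C->L->E->refl->A->L'->G->R'->G->plug->G
Char 6 ('C'): step: R->4, L=4; C->plug->C->R->E->L->B->refl->C->L'->D->R'->G->plug->G
Char 7 ('F'): step: R->5, L=4; F->plug->F->R->C->L->E->refl->A->L'->G->R'->C->plug->C

Answer: BHGDGGC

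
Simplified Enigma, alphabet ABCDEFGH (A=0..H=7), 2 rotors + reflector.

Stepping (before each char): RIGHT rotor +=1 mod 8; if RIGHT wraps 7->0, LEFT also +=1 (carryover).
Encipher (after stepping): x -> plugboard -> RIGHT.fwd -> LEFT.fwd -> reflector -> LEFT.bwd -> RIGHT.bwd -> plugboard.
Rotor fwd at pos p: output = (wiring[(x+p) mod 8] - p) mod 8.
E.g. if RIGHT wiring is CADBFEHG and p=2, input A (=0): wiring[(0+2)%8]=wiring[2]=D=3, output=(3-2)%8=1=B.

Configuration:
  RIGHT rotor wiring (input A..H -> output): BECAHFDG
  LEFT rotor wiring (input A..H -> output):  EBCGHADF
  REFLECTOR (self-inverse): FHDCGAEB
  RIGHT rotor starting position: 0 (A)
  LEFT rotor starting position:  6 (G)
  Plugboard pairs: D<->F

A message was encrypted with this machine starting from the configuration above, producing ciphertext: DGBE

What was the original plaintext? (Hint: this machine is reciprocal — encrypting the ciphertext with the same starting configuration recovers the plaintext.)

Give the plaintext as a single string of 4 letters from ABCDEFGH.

Answer: EFCD

Derivation:
Char 1 ('D'): step: R->1, L=6; D->plug->F->R->C->L->G->refl->E->L'->E->R'->E->plug->E
Char 2 ('G'): step: R->2, L=6; G->plug->G->R->H->L->C->refl->D->L'->D->R'->D->plug->F
Char 3 ('B'): step: R->3, L=6; B->plug->B->R->E->L->E->refl->G->L'->C->R'->C->plug->C
Char 4 ('E'): step: R->4, L=6; E->plug->E->R->F->L->A->refl->F->L'->A->R'->F->plug->D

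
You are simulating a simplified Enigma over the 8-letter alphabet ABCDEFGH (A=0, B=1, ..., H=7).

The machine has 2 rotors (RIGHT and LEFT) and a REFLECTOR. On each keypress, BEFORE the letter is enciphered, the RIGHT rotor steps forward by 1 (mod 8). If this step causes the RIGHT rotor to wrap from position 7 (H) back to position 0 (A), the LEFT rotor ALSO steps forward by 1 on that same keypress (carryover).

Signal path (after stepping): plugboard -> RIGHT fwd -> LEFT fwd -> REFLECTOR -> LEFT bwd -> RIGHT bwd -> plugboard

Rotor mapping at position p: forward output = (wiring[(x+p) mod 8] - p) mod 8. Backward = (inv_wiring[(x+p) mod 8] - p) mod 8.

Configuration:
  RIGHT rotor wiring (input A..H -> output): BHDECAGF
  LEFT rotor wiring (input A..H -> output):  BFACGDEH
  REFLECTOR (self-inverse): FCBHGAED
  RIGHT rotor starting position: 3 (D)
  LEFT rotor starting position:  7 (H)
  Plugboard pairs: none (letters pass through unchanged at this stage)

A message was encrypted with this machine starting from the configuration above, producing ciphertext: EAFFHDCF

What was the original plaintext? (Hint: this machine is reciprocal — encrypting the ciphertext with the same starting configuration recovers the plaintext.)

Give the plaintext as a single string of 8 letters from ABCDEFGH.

Char 1 ('E'): step: R->4, L=7; E->plug->E->R->F->L->H->refl->D->L'->E->R'->B->plug->B
Char 2 ('A'): step: R->5, L=7; A->plug->A->R->D->L->B->refl->C->L'->B->R'->B->plug->B
Char 3 ('F'): step: R->6, L=7; F->plug->F->R->G->L->E->refl->G->L'->C->R'->H->plug->H
Char 4 ('F'): step: R->7, L=7; F->plug->F->R->D->L->B->refl->C->L'->B->R'->G->plug->G
Char 5 ('H'): step: R->0, L->0 (L advanced); H->plug->H->R->F->L->D->refl->H->L'->H->R'->B->plug->B
Char 6 ('D'): step: R->1, L=0; D->plug->D->R->B->L->F->refl->A->L'->C->R'->B->plug->B
Char 7 ('C'): step: R->2, L=0; C->plug->C->R->A->L->B->refl->C->L'->D->R'->F->plug->F
Char 8 ('F'): step: R->3, L=0; F->plug->F->R->G->L->E->refl->G->L'->E->R'->G->plug->G

Answer: BBHGBBFG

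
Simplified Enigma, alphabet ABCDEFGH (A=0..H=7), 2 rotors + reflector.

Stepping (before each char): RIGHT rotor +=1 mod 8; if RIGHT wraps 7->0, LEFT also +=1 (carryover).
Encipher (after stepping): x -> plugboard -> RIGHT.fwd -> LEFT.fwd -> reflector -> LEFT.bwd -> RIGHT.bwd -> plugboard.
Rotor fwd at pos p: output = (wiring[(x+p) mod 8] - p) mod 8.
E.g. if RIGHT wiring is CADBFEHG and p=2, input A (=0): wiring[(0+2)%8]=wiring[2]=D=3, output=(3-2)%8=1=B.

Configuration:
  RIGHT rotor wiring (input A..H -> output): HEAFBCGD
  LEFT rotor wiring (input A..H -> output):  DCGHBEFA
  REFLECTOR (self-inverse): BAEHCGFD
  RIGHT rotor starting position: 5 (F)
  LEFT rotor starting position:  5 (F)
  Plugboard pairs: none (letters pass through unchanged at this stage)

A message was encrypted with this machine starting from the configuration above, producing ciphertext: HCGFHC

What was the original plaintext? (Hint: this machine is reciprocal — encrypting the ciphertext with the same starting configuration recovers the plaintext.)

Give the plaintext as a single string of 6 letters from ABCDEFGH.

Char 1 ('H'): step: R->6, L=5; H->plug->H->R->E->L->F->refl->G->L'->D->R'->G->plug->G
Char 2 ('C'): step: R->7, L=5; C->plug->C->R->F->L->B->refl->A->L'->B->R'->D->plug->D
Char 3 ('G'): step: R->0, L->6 (L advanced); G->plug->G->R->G->L->D->refl->H->L'->A->R'->C->plug->C
Char 4 ('F'): step: R->1, L=6; F->plug->F->R->F->L->B->refl->A->L'->E->R'->C->plug->C
Char 5 ('H'): step: R->2, L=6; H->plug->H->R->C->L->F->refl->G->L'->H->R'->C->plug->C
Char 6 ('C'): step: R->3, L=6; C->plug->C->R->H->L->G->refl->F->L'->C->R'->A->plug->A

Answer: GDCCCA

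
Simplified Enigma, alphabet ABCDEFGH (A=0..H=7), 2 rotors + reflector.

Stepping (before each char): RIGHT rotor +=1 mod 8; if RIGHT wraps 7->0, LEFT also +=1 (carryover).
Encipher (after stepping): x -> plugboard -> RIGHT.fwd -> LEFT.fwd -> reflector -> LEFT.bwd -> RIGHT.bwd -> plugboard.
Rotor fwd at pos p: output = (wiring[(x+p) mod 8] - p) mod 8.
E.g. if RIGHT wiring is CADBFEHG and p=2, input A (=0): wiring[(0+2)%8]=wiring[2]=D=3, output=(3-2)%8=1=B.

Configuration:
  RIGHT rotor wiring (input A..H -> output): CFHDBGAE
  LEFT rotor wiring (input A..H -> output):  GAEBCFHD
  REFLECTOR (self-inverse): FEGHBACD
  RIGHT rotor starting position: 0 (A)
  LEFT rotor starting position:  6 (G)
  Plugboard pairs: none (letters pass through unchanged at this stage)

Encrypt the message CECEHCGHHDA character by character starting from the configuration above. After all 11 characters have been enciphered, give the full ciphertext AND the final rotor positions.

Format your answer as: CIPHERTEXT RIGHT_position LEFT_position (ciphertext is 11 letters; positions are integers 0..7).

Answer: HGHDBGAFEEG 3 7

Derivation:
Char 1 ('C'): step: R->1, L=6; C->plug->C->R->C->L->A->refl->F->L'->B->R'->H->plug->H
Char 2 ('E'): step: R->2, L=6; E->plug->E->R->G->L->E->refl->B->L'->A->R'->G->plug->G
Char 3 ('C'): step: R->3, L=6; C->plug->C->R->D->L->C->refl->G->L'->E->R'->H->plug->H
Char 4 ('E'): step: R->4, L=6; E->plug->E->R->G->L->E->refl->B->L'->A->R'->D->plug->D
Char 5 ('H'): step: R->5, L=6; H->plug->H->R->E->L->G->refl->C->L'->D->R'->B->plug->B
Char 6 ('C'): step: R->6, L=6; C->plug->C->R->E->L->G->refl->C->L'->D->R'->G->plug->G
Char 7 ('G'): step: R->7, L=6; G->plug->G->R->H->L->H->refl->D->L'->F->R'->A->plug->A
Char 8 ('H'): step: R->0, L->7 (L advanced); H->plug->H->R->E->L->C->refl->G->L'->G->R'->F->plug->F
Char 9 ('H'): step: R->1, L=7; H->plug->H->R->B->L->H->refl->D->L'->F->R'->E->plug->E
Char 10 ('D'): step: R->2, L=7; D->plug->D->R->E->L->C->refl->G->L'->G->R'->E->plug->E
Char 11 ('A'): step: R->3, L=7; A->plug->A->R->A->L->E->refl->B->L'->C->R'->G->plug->G
Final: ciphertext=HGHDBGAFEEG, RIGHT=3, LEFT=7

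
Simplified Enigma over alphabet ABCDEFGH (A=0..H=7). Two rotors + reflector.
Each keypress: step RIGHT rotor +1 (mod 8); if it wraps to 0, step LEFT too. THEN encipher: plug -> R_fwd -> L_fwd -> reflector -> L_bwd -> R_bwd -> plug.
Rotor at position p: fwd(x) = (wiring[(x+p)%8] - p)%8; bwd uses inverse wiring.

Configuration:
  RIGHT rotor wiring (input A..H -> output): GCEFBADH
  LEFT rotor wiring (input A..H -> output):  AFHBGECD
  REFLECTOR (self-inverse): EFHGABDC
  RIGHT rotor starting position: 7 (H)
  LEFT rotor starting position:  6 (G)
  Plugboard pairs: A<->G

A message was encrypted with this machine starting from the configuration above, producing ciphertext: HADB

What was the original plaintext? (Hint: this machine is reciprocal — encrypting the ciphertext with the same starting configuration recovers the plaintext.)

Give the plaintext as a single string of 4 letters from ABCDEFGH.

Answer: BGEH

Derivation:
Char 1 ('H'): step: R->0, L->7 (L advanced); H->plug->H->R->H->L->D->refl->G->L'->C->R'->B->plug->B
Char 2 ('A'): step: R->1, L=7; A->plug->G->R->G->L->F->refl->B->L'->B->R'->A->plug->G
Char 3 ('D'): step: R->2, L=7; D->plug->D->R->G->L->F->refl->B->L'->B->R'->E->plug->E
Char 4 ('B'): step: R->3, L=7; B->plug->B->R->G->L->F->refl->B->L'->B->R'->H->plug->H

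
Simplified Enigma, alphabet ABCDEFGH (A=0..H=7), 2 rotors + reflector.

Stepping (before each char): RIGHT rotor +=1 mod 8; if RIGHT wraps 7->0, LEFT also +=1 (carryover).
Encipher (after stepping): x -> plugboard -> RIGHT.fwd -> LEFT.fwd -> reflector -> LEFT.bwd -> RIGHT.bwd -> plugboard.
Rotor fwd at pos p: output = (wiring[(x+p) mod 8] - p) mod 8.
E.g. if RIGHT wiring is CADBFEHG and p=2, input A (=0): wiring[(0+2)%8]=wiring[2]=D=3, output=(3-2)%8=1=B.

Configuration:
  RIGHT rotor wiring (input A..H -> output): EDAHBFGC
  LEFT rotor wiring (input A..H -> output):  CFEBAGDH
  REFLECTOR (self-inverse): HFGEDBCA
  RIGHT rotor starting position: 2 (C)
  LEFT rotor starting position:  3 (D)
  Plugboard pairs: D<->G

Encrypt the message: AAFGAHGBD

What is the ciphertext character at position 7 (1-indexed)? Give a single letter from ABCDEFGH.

Char 1 ('A'): step: R->3, L=3; A->plug->A->R->E->L->E->refl->D->L'->C->R'->C->plug->C
Char 2 ('A'): step: R->4, L=3; A->plug->A->R->F->L->H->refl->A->L'->D->R'->H->plug->H
Char 3 ('F'): step: R->5, L=3; F->plug->F->R->D->L->A->refl->H->L'->F->R'->C->plug->C
Char 4 ('G'): step: R->6, L=3; G->plug->D->R->F->L->H->refl->A->L'->D->R'->G->plug->D
Char 5 ('A'): step: R->7, L=3; A->plug->A->R->D->L->A->refl->H->L'->F->R'->B->plug->B
Char 6 ('H'): step: R->0, L->4 (L advanced); H->plug->H->R->C->L->H->refl->A->L'->G->R'->G->plug->D
Char 7 ('G'): step: R->1, L=4; G->plug->D->R->A->L->E->refl->D->L'->D->R'->H->plug->H

H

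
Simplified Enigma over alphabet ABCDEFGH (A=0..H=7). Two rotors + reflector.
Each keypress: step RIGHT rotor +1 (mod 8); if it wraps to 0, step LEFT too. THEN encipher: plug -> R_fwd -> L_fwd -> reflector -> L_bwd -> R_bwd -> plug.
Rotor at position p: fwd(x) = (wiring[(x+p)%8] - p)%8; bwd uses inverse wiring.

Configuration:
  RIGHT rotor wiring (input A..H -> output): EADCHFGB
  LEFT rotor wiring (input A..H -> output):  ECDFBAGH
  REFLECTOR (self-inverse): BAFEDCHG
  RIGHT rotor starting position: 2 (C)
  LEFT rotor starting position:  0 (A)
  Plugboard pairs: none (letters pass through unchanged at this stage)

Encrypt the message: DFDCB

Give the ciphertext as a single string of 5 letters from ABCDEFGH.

Answer: FDFHD

Derivation:
Char 1 ('D'): step: R->3, L=0; D->plug->D->R->D->L->F->refl->C->L'->B->R'->F->plug->F
Char 2 ('F'): step: R->4, L=0; F->plug->F->R->E->L->B->refl->A->L'->F->R'->D->plug->D
Char 3 ('D'): step: R->5, L=0; D->plug->D->R->H->L->H->refl->G->L'->G->R'->F->plug->F
Char 4 ('C'): step: R->6, L=0; C->plug->C->R->G->L->G->refl->H->L'->H->R'->H->plug->H
Char 5 ('B'): step: R->7, L=0; B->plug->B->R->F->L->A->refl->B->L'->E->R'->D->plug->D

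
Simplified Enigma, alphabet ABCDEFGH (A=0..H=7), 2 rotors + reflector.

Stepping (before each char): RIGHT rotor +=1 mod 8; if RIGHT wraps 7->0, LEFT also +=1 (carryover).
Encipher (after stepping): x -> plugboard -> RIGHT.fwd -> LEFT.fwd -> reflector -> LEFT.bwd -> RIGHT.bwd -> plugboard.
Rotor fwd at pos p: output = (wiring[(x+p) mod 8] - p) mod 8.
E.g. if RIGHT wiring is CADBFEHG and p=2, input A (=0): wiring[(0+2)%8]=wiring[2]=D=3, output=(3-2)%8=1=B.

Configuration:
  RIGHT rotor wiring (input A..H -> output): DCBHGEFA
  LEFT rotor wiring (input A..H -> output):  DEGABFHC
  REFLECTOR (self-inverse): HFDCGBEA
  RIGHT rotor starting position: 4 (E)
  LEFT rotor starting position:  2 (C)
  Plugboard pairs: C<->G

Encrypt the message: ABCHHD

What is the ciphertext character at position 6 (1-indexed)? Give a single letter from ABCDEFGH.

Char 1 ('A'): step: R->5, L=2; A->plug->A->R->H->L->C->refl->D->L'->D->R'->C->plug->G
Char 2 ('B'): step: R->6, L=2; B->plug->B->R->C->L->H->refl->A->L'->F->R'->C->plug->G
Char 3 ('C'): step: R->7, L=2; C->plug->G->R->F->L->A->refl->H->L'->C->R'->D->plug->D
Char 4 ('H'): step: R->0, L->3 (L advanced); H->plug->H->R->A->L->F->refl->B->L'->G->R'->E->plug->E
Char 5 ('H'): step: R->1, L=3; H->plug->H->R->C->L->C->refl->D->L'->H->R'->G->plug->C
Char 6 ('D'): step: R->2, L=3; D->plug->D->R->C->L->C->refl->D->L'->H->R'->A->plug->A

A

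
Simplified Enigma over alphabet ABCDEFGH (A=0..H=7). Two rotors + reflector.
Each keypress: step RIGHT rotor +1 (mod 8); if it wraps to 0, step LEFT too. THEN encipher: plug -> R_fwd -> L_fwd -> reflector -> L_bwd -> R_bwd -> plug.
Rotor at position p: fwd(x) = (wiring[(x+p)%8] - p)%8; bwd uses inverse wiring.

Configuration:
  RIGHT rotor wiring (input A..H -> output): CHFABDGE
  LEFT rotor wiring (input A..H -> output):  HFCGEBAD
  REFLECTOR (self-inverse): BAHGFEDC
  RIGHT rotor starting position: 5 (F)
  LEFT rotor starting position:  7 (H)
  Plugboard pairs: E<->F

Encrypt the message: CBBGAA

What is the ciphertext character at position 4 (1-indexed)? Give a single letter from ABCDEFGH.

Char 1 ('C'): step: R->6, L=7; C->plug->C->R->E->L->H->refl->C->L'->G->R'->B->plug->B
Char 2 ('B'): step: R->7, L=7; B->plug->B->R->D->L->D->refl->G->L'->C->R'->F->plug->E
Char 3 ('B'): step: R->0, L->0 (L advanced); B->plug->B->R->H->L->D->refl->G->L'->D->R'->F->plug->E
Char 4 ('G'): step: R->1, L=0; G->plug->G->R->D->L->G->refl->D->L'->H->R'->C->plug->C

C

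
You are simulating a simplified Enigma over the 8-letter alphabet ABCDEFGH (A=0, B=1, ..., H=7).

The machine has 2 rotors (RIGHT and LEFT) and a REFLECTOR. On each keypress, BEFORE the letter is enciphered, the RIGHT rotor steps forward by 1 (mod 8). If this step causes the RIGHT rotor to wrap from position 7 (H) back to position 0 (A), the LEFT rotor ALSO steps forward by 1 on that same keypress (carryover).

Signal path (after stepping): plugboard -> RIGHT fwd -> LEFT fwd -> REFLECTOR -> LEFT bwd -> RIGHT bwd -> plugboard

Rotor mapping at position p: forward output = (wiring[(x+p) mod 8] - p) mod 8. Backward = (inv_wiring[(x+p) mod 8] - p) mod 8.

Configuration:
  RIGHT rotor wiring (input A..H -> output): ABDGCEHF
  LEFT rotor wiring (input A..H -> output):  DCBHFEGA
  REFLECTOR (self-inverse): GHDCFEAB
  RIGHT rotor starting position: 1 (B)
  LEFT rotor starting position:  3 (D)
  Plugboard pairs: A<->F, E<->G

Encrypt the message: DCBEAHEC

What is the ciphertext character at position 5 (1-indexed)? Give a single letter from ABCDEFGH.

Char 1 ('D'): step: R->2, L=3; D->plug->D->R->C->L->B->refl->H->L'->G->R'->G->plug->E
Char 2 ('C'): step: R->3, L=3; C->plug->C->R->B->L->C->refl->D->L'->D->R'->A->plug->F
Char 3 ('B'): step: R->4, L=3; B->plug->B->R->A->L->E->refl->F->L'->E->R'->E->plug->G
Char 4 ('E'): step: R->5, L=3; E->plug->G->R->B->L->C->refl->D->L'->D->R'->D->plug->D
Char 5 ('A'): step: R->6, L=3; A->plug->F->R->A->L->E->refl->F->L'->E->R'->G->plug->E

E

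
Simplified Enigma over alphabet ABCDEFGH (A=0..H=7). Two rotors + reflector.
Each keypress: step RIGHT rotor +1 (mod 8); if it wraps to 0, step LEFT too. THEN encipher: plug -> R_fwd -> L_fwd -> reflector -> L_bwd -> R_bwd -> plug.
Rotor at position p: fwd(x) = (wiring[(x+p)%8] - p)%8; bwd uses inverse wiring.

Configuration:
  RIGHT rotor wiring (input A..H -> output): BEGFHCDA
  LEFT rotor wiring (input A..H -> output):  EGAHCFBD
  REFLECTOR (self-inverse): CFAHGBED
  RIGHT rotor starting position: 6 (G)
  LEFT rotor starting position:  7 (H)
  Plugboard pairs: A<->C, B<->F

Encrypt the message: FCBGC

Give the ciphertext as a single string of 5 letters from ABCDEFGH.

Answer: AHAFF

Derivation:
Char 1 ('F'): step: R->7, L=7; F->plug->B->R->C->L->H->refl->D->L'->F->R'->C->plug->A
Char 2 ('C'): step: R->0, L->0 (L advanced); C->plug->A->R->B->L->G->refl->E->L'->A->R'->H->plug->H
Char 3 ('B'): step: R->1, L=0; B->plug->F->R->C->L->A->refl->C->L'->E->R'->C->plug->A
Char 4 ('G'): step: R->2, L=0; G->plug->G->R->H->L->D->refl->H->L'->D->R'->B->plug->F
Char 5 ('C'): step: R->3, L=0; C->plug->A->R->C->L->A->refl->C->L'->E->R'->B->plug->F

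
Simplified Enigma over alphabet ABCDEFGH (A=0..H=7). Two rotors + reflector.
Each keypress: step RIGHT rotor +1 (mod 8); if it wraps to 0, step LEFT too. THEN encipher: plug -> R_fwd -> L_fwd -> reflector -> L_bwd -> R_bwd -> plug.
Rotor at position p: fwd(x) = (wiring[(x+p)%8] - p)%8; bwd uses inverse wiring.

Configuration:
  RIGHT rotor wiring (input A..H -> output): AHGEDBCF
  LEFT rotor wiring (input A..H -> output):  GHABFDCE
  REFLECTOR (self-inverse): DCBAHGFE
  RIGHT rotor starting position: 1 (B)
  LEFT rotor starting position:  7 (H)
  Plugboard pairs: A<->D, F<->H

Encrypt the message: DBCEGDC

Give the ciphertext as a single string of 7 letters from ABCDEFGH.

Answer: HHAGEBE

Derivation:
Char 1 ('D'): step: R->2, L=7; D->plug->A->R->E->L->C->refl->B->L'->D->R'->F->plug->H
Char 2 ('B'): step: R->3, L=7; B->plug->B->R->A->L->F->refl->G->L'->F->R'->F->plug->H
Char 3 ('C'): step: R->4, L=7; C->plug->C->R->G->L->E->refl->H->L'->B->R'->D->plug->A
Char 4 ('E'): step: R->5, L=7; E->plug->E->R->C->L->A->refl->D->L'->H->R'->G->plug->G
Char 5 ('G'): step: R->6, L=7; G->plug->G->R->F->L->G->refl->F->L'->A->R'->E->plug->E
Char 6 ('D'): step: R->7, L=7; D->plug->A->R->G->L->E->refl->H->L'->B->R'->B->plug->B
Char 7 ('C'): step: R->0, L->0 (L advanced); C->plug->C->R->G->L->C->refl->B->L'->D->R'->E->plug->E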